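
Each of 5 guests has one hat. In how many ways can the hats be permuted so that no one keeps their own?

D(n) = (n-1)(D(n-1) + D(n-2)), D(0)=1, D(1)=0.
D(2) = 1 x (0 + 1) = 1
D(3) = 2 x (1 + 0) = 2
D(4) = 3 x (2 + 1) = 9
D(5) = 4 x (D(4) + D(3)) = 4 x (9 + 2)

Final answer: D(5) = 44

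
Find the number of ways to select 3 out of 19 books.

C(19,3) = 19!/(3! x (19-3)!).

Final answer: C(19,3) = 969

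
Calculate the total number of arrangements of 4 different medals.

The number of ways to arrange 4 distinct objects is 4!.

Final answer: 4! = 24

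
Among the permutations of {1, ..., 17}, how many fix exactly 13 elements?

Choose which 13 elements are fixed: C(17,13) = 2380.
Derange the remaining 4 using D(j) = (j-1)(D(j-1) + D(j-2)), D(0)=1, D(1)=0: D(2)=1, D(3)=2, D(4)=9.
Total: 2380 x 9.

Final answer: C(17,13) D(4) = 21420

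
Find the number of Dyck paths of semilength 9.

Total monotonic paths to (9,9): C(18,9) = 48620.
A path is bad iff it touches y = x + 1; reflecting its initial segment maps bad paths bijectively onto all paths to (8,10), of which there are C(18,10) = 43758.
Valid Dyck paths: 48620 - 43758.
(Check: C(18,9) - C(18,10) = C(18,9)/10, the Catalan number C_{9}.)

Final answer: C_{9} = 4862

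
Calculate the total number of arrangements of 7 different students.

The number of ways to arrange 7 distinct objects is 7!.

Final answer: 7! = 5040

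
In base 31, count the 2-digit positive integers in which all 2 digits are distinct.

The leading digit has 30 choices (anything but zero); the next has 30 (anything but the first), then 29, and so on, one fewer each time.
Total: 30 x 30.

Final answer: 900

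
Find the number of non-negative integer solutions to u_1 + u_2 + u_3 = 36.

Stars and bars with 36 stars and 2 bars:
C(36+3-1, 3-1) = C(38,2).

Final answer: C(38,2) = 703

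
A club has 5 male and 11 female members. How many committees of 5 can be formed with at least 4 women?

Sum over valid woman counts:
C(11,4)C(5,1) = 1650
C(11,5)C(5,0) = 462
Total: 1650 + 462.

Final answer: 2112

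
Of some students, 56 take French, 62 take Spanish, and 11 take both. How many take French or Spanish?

|A union B| = |A| + |B| - |A intersect B| = 56 + 62 - 11.

Final answer: 107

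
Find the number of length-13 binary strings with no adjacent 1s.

Classify by the final bit: ...0 gives a(n-1) strings, ...01 gives a(n-2) strings. Thus a(n) = a(n-1) + a(n-2) with a(1)=2, a(2)=3.
Iterating the recurrence: a(1)=2, a(2)=3, a(3)=5, a(4)=8, a(5)=13, a(6)=21, a(7)=34, a(8)=55, a(9)=89, a(10)=144, a(11)=233, a(12)=377, a(13)=610.

Final answer: 610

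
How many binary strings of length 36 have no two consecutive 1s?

Classify by the final bit: ...0 gives a(n-1) strings, ...01 gives a(n-2) strings. Thus a(n) = a(n-1) + a(n-2) with a(1)=2, a(2)=3.
Computing successive values: a(1)=2, a(2)=3, a(3)=5, a(4)=8, a(5)=13, a(6)=21, a(7)=34, a(8)=55, a(9)=89, a(10)=144, a(11)=233, a(12)=377, a(13)=610, a(14)=987, a(15)=1597, a(16)=2584, a(17)=4181, a(18)=6765, a(19)=10946, a(20)=17711, a(21)=28657, a(22)=46368, a(23)=75025, a(24)=121393, a(25)=196418, a(26)=317811, a(27)=514229, a(28)=832040, a(29)=1346269, a(30)=2178309, a(31)=3524578, a(32)=5702887, a(33)=9227465, a(34)=14930352, a(35)=24157817, a(36)=39088169.

Final answer: 39088169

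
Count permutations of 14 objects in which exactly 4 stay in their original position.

Choose which 4 elements are fixed: C(14,4) = 1001.
Derange the remaining 10 using D(j) = (j-1)(D(j-1) + D(j-2)), D(0)=1, D(1)=0: D(2)=1, D(3)=2, D(4)=9, D(5)=44, D(6)=265, D(7)=1854, D(8)=14833, D(9)=133496, D(10)=1334961.
Total: 1001 x 1334961.

Final answer: C(14,4) D(10) = 1336295961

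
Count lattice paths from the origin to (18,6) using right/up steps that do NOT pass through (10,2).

Total paths to (18,6): C(24,6) = 134596.
Paths through (10,2): C(12,2) x C(12,4) = 32670.
Avoiding (10,2): 134596 - 32670.

Final answer: 101926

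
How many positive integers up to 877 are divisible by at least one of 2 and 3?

Multiples of 2: 438. Multiples of 3: 292. Of both (lcm=6): 146.
By inclusion-exclusion: 438 + 292 - 146.

Final answer: 584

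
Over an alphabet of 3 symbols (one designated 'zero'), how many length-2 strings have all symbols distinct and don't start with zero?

First digit: 2 (nonzero). Second: 2 (not first). Third: 1, etc.
Total: 2 x 2.

Final answer: 4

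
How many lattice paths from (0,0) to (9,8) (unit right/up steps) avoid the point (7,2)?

Total paths to (9,8): C(17,8) = 24310.
Paths through (7,2): C(9,2) x C(8,6) = 1008.
Avoiding (7,2): 24310 - 1008.

Final answer: 23302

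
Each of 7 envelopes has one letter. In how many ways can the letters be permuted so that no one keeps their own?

Use the recurrence D(n) = (n-1)(D(n-1) + D(n-2)) with D(0)=1, D(1)=0.
D(2) = 1 x (0 + 1) = 1
D(3) = 2 x (1 + 0) = 2
D(4) = 3 x (2 + 1) = 9
D(5) = 4 x (9 + 2) = 44
D(6) = 5 x (44 + 9) = 265
D(7) = 6 x (D(6) + D(5)) = 6 x (265 + 44)

Final answer: D(7) = 1854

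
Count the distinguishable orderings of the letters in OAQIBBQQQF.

Letters (A:1, B:2, F:1, I:1, O:1, Q:4). Total letters: 10.
Permutations = 10!/(4! x 2!).

Final answer: 75600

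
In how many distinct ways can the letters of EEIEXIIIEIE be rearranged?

Letters (E:5, I:5, X:1). Total letters: 11.
Permutations = 11!/(5! x 5!).

Final answer: 2772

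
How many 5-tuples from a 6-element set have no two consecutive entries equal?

First character: 6 choices. Each subsequent: 5 choices (must differ from the previous one).
Total: 6 x 5^4.

Final answer: 6 x 5^{4} = 3750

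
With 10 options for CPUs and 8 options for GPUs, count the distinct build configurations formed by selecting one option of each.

By the multiplication principle: 10 x 8.

Final answer: 80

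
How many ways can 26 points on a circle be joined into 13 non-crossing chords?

This is counted by the nth Catalan number C_n. Here n = 26/2 = 13.
C_n = (2n)!/(n!(n+1)!), so C_{13} = 26!/(13! x 14!) = C(26,13)/14 = 10400600/14.

Final answer: C_{13} = 742900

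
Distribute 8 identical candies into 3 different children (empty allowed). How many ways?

Stars and bars: C(n+k-1, k-1) = C(10,2).

Final answer: C(10,2) = 45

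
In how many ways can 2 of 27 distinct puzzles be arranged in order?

P(27,2) = 27!/(27-2)! = 27!/25!.

Final answer: P(27,2) = 702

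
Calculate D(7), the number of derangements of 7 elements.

Use the recurrence D(n) = (n-1)(D(n-1) + D(n-2)) with D(0)=1, D(1)=0.
Building up: D(2)=1, D(3)=2, D(4)=9, D(5)=44, D(6)=265.
D(7) = 6 x (D(6) + D(5)) = 6 x (265 + 44).

Final answer: D(7) = 1854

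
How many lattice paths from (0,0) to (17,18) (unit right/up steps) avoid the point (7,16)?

Total paths to (17,18): C(35,18) = 4537567650.
Paths through (7,16): C(23,16) x C(12,2) = 16180362.
Avoiding (7,16): 4537567650 - 16180362.

Final answer: 4521387288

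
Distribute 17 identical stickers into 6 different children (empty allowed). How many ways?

Stars and bars: C(n+k-1, k-1) = C(22,5).

Final answer: C(22,5) = 26334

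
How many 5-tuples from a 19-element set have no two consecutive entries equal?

First character: 19 choices. Each subsequent: 18 choices (must differ from the previous one).
Total: 19 x 18^4.

Final answer: 19 x 18^{4} = 1994544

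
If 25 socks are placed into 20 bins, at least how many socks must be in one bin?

By the pigeonhole principle: ceiling(25/20).

Final answer: 2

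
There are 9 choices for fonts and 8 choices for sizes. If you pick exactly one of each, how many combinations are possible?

By the multiplication principle: 9 x 8.

Final answer: 72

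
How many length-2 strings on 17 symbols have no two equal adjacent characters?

First character: 17 choices. Each subsequent: 16 choices (must differ from the previous one).
Total: 17 x 16^1.

Final answer: 17 x 16^{1} = 272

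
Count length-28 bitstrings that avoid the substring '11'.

Classify by the final bit: ...0 gives a(n-1) strings, ...01 gives a(n-2) strings. Thus a(n) = a(n-1) + a(n-2) with a(1)=2, a(2)=3.
Computing successive values: a(1)=2, a(2)=3, a(3)=5, a(4)=8, a(5)=13, a(6)=21, a(7)=34, a(8)=55, a(9)=89, a(10)=144, a(11)=233, a(12)=377, a(13)=610, a(14)=987, a(15)=1597, a(16)=2584, a(17)=4181, a(18)=6765, a(19)=10946, a(20)=17711, a(21)=28657, a(22)=46368, a(23)=75025, a(24)=121393, a(25)=196418, a(26)=317811, a(27)=514229, a(28)=832040.

Final answer: 832040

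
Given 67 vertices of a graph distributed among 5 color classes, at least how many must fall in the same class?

By pigeonhole with 67 objects and 5 categories: ceiling(67/5).

Final answer: 14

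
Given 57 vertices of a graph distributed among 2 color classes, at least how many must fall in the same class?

By pigeonhole with 57 objects and 2 categories: ceiling(57/2).

Final answer: 29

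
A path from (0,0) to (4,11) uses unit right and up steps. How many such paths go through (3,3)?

Paths (0,0)->(3,3): C(6,3) = 20.
Paths (3,3)->(4,11): C(9,8) = 9.
By multiplication principle: 20 x 9.

Final answer: 180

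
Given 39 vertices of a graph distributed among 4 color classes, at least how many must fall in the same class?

By pigeonhole with 39 objects and 4 categories: ceiling(39/4).

Final answer: 10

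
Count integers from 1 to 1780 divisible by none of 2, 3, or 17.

|div by 2|=890, |div by 3|=593, |div by 17|=104.
|div by 2&3|=296, |div by 2&17|=52, |div by 3&17|=34, |div by all|=17.
By inclusion-exclusion, divisible by at least one: 890+593+104-296-52-34+17 = 1222.
Not divisible by any: 1780 - 1222.

Final answer: 558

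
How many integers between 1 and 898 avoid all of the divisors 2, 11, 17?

|div by 2|=449, |div by 11|=81, |div by 17|=52.
|div by 2&11|=40, |div by 2&17|=26, |div by 11&17|=4, |div by all|=2.
By inclusion-exclusion, divisible by at least one: 449+81+52-40-26-4+2 = 514.
Not divisible by any: 898 - 514.

Final answer: 384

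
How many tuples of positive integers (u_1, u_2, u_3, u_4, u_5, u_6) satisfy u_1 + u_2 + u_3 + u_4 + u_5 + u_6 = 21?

Substitute u'_i = u_i - 1 (so u'_i >= 0). Then sum u'_i = 21 - 6 = 15.
Stars and bars: C(15+6-1, 6-1) = C(20,5).

Final answer: C(20,5) = 15504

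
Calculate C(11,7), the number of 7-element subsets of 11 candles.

C(11,7) = 11!/(7! x (11-7)!).

Final answer: C(11,7) = 330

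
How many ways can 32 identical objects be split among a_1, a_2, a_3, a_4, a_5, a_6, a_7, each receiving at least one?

Substitute a'_i = a_i - 1 (so a'_i >= 0). Then sum a'_i = 32 - 7 = 25.
Stars and bars: C(25+7-1, 7-1) = C(31,6).

Final answer: C(31,6) = 736281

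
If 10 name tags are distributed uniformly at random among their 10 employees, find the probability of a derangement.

D(n) = (n-1)(D(n-1) + D(n-2)), D(0)=1, D(1)=0.
Building up: D(2)=1, D(3)=2, D(4)=9, D(5)=44, D(6)=265, D(7)=1854, D(8)=14833, D(9)=133496, D(10)=1334961.
Total arrangements: 10! = 3628800.
Probability = D(10)/10! = 16481/44800.

Final answer: D(10)/10! = 1334961/3628800 = 0.367879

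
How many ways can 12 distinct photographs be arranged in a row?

The number of ways to arrange 12 distinct objects is 12!.

Final answer: 12! = 479001600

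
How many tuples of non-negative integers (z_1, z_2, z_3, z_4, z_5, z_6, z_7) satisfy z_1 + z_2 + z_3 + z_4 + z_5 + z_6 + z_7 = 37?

Stars and bars with 37 stars and 6 bars:
C(37+7-1, 7-1) = C(43,6).

Final answer: C(43,6) = 6096454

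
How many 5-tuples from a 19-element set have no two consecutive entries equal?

First character: 19 choices. Each subsequent: 18 choices (must differ from the previous one).
Total: 19 x 18^4.

Final answer: 19 x 18^{4} = 1994544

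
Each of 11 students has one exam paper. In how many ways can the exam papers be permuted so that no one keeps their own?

Use the recurrence D(n) = (n-1)(D(n-1) + D(n-2)) with D(0)=1, D(1)=0.
D(2) = 1 x (0 + 1) = 1
D(3) = 2 x (1 + 0) = 2
D(4) = 3 x (2 + 1) = 9
D(5) = 4 x (9 + 2) = 44
D(6) = 5 x (44 + 9) = 265
D(7) = 6 x (265 + 44) = 1854
D(8) = 7 x (1854 + 265) = 14833
D(9) = 8 x (14833 + 1854) = 133496
D(10) = 9 x (133496 + 14833) = 1334961
D(11) = 10 x (D(10) + D(9)) = 10 x (1334961 + 133496)

Final answer: D(11) = 14684570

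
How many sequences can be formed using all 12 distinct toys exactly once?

The number of ways to arrange 12 distinct objects is 12!.

Final answer: 12! = 479001600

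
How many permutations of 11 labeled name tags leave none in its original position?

Use the recurrence D(n) = (n-1)(D(n-1) + D(n-2)) with D(0)=1, D(1)=0.
D(2) = 1 x (0 + 1) = 1
D(3) = 2 x (1 + 0) = 2
D(4) = 3 x (2 + 1) = 9
D(5) = 4 x (9 + 2) = 44
D(6) = 5 x (44 + 9) = 265
D(7) = 6 x (265 + 44) = 1854
D(8) = 7 x (1854 + 265) = 14833
D(9) = 8 x (14833 + 1854) = 133496
D(10) = 9 x (133496 + 14833) = 1334961
D(11) = 10 x (D(10) + D(9)) = 10 x (1334961 + 133496)

Final answer: D(11) = 14684570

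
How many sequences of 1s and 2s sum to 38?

Let f(n) count the ways. The last step is size 1 or 2, so f(n) = f(n-1) + f(n-2) with f(1)=1, f(2)=2.
Iterating the recurrence: f(1)=1, f(2)=2, f(3)=3, f(4)=5, f(5)=8, f(6)=13, f(7)=21, f(8)=34, f(9)=55, f(10)=89, f(11)=144, f(12)=233, f(13)=377, f(14)=610, f(15)=987, f(16)=1597, f(17)=2584, f(18)=4181, f(19)=6765, f(20)=10946, f(21)=17711, f(22)=28657, f(23)=46368, f(24)=75025, f(25)=121393, f(26)=196418, f(27)=317811, f(28)=514229, f(29)=832040, f(30)=1346269, f(31)=2178309, f(32)=3524578, f(33)=5702887, f(34)=9227465, f(35)=14930352, f(36)=24157817, f(37)=39088169, f(38)=63245986.

Final answer: 63245986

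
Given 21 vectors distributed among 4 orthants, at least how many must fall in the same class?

By pigeonhole with 21 objects and 4 categories: ceiling(21/4).

Final answer: 6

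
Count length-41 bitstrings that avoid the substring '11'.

Let a(n) count valid strings. If the last bit is 0 the prefix is any valid string of length n-1; if it is 1 the string must end in 01 with a valid prefix of length n-2. So a(n) = a(n-1) + a(n-2), a(1)=2, a(2)=3.
Building up term by term: a(1)=2, a(2)=3, a(3)=5, a(4)=8, a(5)=13, a(6)=21, a(7)=34, a(8)=55, a(9)=89, a(10)=144, a(11)=233, a(12)=377, a(13)=610, a(14)=987, a(15)=1597, a(16)=2584, a(17)=4181, a(18)=6765, a(19)=10946, a(20)=17711, a(21)=28657, a(22)=46368, a(23)=75025, a(24)=121393, a(25)=196418, a(26)=317811, a(27)=514229, a(28)=832040, a(29)=1346269, a(30)=2178309, a(31)=3524578, a(32)=5702887, a(33)=9227465, a(34)=14930352, a(35)=24157817, a(36)=39088169, a(37)=63245986, a(38)=102334155, a(39)=165580141, a(40)=267914296, a(41)=433494437.

Final answer: 433494437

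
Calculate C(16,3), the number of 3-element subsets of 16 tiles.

C(16,3) = 16!/(3! x (16-3)!).

Final answer: C(16,3) = 560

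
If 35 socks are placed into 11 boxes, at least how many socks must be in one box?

By the pigeonhole principle: ceiling(35/11).

Final answer: 4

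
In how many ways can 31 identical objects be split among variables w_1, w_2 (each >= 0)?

Stars and bars with 31 stars and 1 bars:
C(31+2-1, 2-1) = C(32,1).

Final answer: C(32,1) = 32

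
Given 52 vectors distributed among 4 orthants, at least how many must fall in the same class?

By pigeonhole with 52 objects and 4 categories: ceiling(52/4).

Final answer: 13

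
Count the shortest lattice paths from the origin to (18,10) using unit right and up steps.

Each path has 18 right steps and 10 up steps in some order (28 steps total).
Choose which 10 of the 28 steps are up: C(28,10).

Final answer: C(28,10) = 13123110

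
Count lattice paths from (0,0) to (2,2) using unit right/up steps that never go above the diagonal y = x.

Total monotonic paths to (2,2): C(4,2) = 6.
Paths that cross above y=x (reflection bijection): C(4,3) = 4.
Valid Dyck paths: 6 - 4.
(Check: C(4,2) - C(4,3) = C(4,2)/3, the Catalan number C_{2}.)

Final answer: C_{2} = 2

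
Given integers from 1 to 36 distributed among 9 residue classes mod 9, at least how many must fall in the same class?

By pigeonhole with 36 objects and 9 categories: ceiling(36/9).

Final answer: 4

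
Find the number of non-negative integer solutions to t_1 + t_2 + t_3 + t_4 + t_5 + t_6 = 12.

Stars and bars with 12 stars and 5 bars:
C(12+6-1, 6-1) = C(17,5).

Final answer: C(17,5) = 6188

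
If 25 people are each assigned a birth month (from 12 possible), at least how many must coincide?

There are 12 possible values for birth month. With 25 people and 12 categories, by pigeonhole: ceiling(25/12).

Final answer: 3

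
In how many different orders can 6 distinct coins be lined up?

The number of ways to arrange 6 distinct objects is 6!.

Final answer: 6! = 720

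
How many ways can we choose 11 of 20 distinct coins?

C(20,11) = 20!/(11! x 9!).

Final answer: \binom{20}{11} = 167960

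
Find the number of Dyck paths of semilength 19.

Total monotonic paths to (19,19): C(38,19) = 35345263800.
Reflecting each bad path at its first crossing gives a bijection with paths to (18,20): C(38,20) = 33578000610.
Valid Dyck paths: 35345263800 - 33578000610.
(This is the Catalan number C_{19}.)

Final answer: C_{19} = 1767263190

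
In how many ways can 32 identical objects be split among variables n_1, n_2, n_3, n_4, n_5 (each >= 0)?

Stars and bars with 32 stars and 4 bars:
C(32+5-1, 5-1) = C(36,4).

Final answer: C(36,4) = 58905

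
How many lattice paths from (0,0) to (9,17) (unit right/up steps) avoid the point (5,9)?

Total paths to (9,17): C(26,17) = 3124550.
Paths through (5,9): C(14,9) x C(12,8) = 990990.
Avoiding (5,9): 3124550 - 990990.

Final answer: 2133560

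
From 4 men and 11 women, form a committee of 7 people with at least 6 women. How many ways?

Sum over valid woman counts:
C(11,6)C(4,1) = 1848
C(11,7)C(4,0) = 330
Total: 1848 + 330.

Final answer: 2178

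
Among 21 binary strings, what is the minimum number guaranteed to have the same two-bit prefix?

There are 4 possible values for two-bit prefix. With 21 binary strings and 4 categories, by pigeonhole: ceiling(21/4).

Final answer: 6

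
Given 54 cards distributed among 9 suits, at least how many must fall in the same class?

By pigeonhole with 54 objects and 9 categories: ceiling(54/9).

Final answer: 6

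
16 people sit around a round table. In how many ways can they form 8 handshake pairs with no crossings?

This is counted by the nth Catalan number C_n. Here n = 16/2 = 8.
Using C_0 = 1 and C_(k+1) = C_k x 2(2k+1)/(k+2), build up term by term: C_1=1, C_2=2, C_3=5, C_4=14, C_5=42, C_6=132, C_7=429, C_8=1430.

Final answer: C_{8} = 1430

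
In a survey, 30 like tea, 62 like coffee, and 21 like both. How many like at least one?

|A union B| = |A| + |B| - |A intersect B| = 30 + 62 - 21.

Final answer: 71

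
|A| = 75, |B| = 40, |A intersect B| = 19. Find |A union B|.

|A union B| = |A| + |B| - |A intersect B| = 75 + 40 - 19.

Final answer: 96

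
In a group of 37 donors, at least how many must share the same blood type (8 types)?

There are 8 possible values for blood type (8 types). With 37 donors and 8 categories, by pigeonhole: ceiling(37/8).

Final answer: 5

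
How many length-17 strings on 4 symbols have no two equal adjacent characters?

First character: 4 choices. Each subsequent: 3 choices (must differ from the previous one).
Total: 4 x 3^16.

Final answer: 4 x 3^{16} = 172186884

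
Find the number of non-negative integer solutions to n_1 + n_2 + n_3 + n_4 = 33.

Stars and bars with 33 stars and 3 bars:
C(33+4-1, 4-1) = C(36,3).

Final answer: C(36,3) = 7140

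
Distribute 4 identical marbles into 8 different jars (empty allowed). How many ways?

Stars and bars: C(n+k-1, k-1) = C(11,7).

Final answer: C(11,7) = 330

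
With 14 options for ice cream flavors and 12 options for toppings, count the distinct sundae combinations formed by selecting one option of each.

By the multiplication principle: 14 x 12.

Final answer: 168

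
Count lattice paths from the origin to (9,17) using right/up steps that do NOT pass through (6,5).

Total paths to (9,17): C(26,17) = 3124550.
Paths through (6,5): C(11,5) x C(15,12) = 210210.
Avoiding (6,5): 3124550 - 210210.

Final answer: 2914340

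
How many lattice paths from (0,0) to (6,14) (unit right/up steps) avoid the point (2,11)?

Total paths to (6,14): C(20,14) = 38760.
Paths through (2,11): C(13,11) x C(7,3) = 2730.
Avoiding (2,11): 38760 - 2730.

Final answer: 36030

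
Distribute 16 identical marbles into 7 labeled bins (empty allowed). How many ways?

Stars and bars: C(n+k-1, k-1) = C(22,6).

Final answer: C(22,6) = 74613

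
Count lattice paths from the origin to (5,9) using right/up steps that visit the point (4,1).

Paths (0,0)->(4,1): C(5,1) = 5.
Paths (4,1)->(5,9): C(9,8) = 9.
By multiplication principle: 5 x 9.

Final answer: 45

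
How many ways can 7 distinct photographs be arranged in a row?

The number of ways to arrange 7 distinct objects is 7!.

Final answer: 7! = 5040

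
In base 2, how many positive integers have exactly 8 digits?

Leading digit: 1 options (nonzero). Other 7 digit(s): 2 options each.
Total: 1 x 2^7.

Final answer: 128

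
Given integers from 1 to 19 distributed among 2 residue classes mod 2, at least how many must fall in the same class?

By pigeonhole with 19 objects and 2 categories: ceiling(19/2).

Final answer: 10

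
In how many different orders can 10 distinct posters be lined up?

The number of ways to arrange 10 distinct objects is 10!.

Final answer: 10! = 3628800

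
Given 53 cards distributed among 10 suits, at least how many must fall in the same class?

By pigeonhole with 53 objects and 10 categories: ceiling(53/10).

Final answer: 6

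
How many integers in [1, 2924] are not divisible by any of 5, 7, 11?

|div by 5|=584, |div by 7|=417, |div by 11|=265.
|div by 5&7|=83, |div by 5&11|=53, |div by 7&11|=37, |div by all|=7.
By inclusion-exclusion, divisible by at least one: 584+417+265-83-53-37+7 = 1100.
Not divisible by any: 2924 - 1100.

Final answer: 1824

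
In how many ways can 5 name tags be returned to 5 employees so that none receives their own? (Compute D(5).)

Derangements satisfy D(n) = (n-1)(D(n-1) + D(n-2)), starting from D(0)=1, D(1)=0.
D(2) = 1 x (0 + 1) = 1
D(3) = 2 x (1 + 0) = 2
D(4) = 3 x (2 + 1) = 9
D(5) = 4 x (D(4) + D(3)) = 4 x (9 + 2)

Final answer: D(5) = 44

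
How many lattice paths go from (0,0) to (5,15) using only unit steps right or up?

Each path has 5 right steps and 15 up steps in some order (20 steps total).
Choose which 15 of the 20 steps are up: C(20,15).

Final answer: C(20,15) = 15504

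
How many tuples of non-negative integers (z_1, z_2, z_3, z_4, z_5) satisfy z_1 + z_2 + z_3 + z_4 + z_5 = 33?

Stars and bars with 33 stars and 4 bars:
C(33+5-1, 5-1) = C(37,4).

Final answer: C(37,4) = 66045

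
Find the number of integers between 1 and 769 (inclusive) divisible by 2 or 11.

Multiples of 2: 384. Multiples of 11: 69. Of both (lcm=22): 34.
By inclusion-exclusion: 384 + 69 - 34.

Final answer: 419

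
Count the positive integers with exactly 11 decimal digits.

First digit: 9 choices (1-9). Each of the remaining 10 digits: 10 choices.
Total: 9 x 10^10.

Final answer: 90000000000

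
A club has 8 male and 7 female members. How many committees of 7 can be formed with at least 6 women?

Sum over valid woman counts:
C(7,6)C(8,1) = 56
C(7,7)C(8,0) = 1
Total: 56 + 1.

Final answer: 57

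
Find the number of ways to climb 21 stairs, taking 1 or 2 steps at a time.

Let f(n) count the ways. The last step is size 1 or 2, so f(n) = f(n-1) + f(n-2) with f(1)=1, f(2)=2.
Computing successive values: f(1)=1, f(2)=2, f(3)=3, f(4)=5, f(5)=8, f(6)=13, f(7)=21, f(8)=34, f(9)=55, f(10)=89, f(11)=144, f(12)=233, f(13)=377, f(14)=610, f(15)=987, f(16)=1597, f(17)=2584, f(18)=4181, f(19)=6765, f(20)=10946, f(21)=17711.

Final answer: 17711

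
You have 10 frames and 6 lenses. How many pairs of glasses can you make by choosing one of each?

By the multiplication principle: 10 x 6.

Final answer: 60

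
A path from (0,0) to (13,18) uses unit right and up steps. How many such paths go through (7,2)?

Paths (0,0)->(7,2): C(9,2) = 36.
Paths (7,2)->(13,18): C(22,16) = 74613.
By multiplication principle: 36 x 74613.

Final answer: 2686068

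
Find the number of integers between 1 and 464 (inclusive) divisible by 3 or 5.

Multiples of 3: 154. Multiples of 5: 92. Of both (lcm=15): 30.
By inclusion-exclusion: 154 + 92 - 30.

Final answer: 216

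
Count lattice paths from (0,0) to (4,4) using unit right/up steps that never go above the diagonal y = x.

Total monotonic paths to (4,4): C(8,4) = 70.
By the reflection principle, paths that go above the diagonal number C(8,5) = 56.
Valid Dyck paths: 70 - 56.
(Check: C(8,4) - C(8,5) = C(8,4)/5, the Catalan number C_{4}.)

Final answer: C_{4} = 14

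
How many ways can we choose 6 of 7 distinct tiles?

C(7,6) = 7!/(6! x (7-6)!).

Final answer: C(7,6) = 7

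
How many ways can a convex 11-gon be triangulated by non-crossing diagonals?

The structures are counted by the Catalan number C_n. Here n = 11 - 2 = 9.
Using C_0 = 1 and C_(k+1) = C_k x 2(2k+1)/(k+2), build up term by term: C_1=1, C_2=2, C_3=5, C_4=14, C_5=42, C_6=132, C_7=429, C_8=1430, C_9=4862.

Final answer: C_{9} = 4862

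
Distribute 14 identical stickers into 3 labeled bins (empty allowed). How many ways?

Stars and bars: C(n+k-1, k-1) = C(16,2).

Final answer: C(16,2) = 120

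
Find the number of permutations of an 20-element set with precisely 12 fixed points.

Choose which 12 elements are fixed: C(20,12) = 125970.
Derange the remaining 8 using D(j) = (j-1)(D(j-1) + D(j-2)), D(0)=1, D(1)=0: D(2)=1, D(3)=2, D(4)=9, D(5)=44, D(6)=265, D(7)=1854, D(8)=14833.
Total: 125970 x 14833.

Final answer: C(20,12) D(8) = 1868513010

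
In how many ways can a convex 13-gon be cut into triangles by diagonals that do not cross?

The structures are counted by the Catalan number C_n. Here n = 13 - 2 = 11.
Using C_0 = 1 and C_(k+1) = C_k x 2(2k+1)/(k+2), build up term by term: C_1=1, C_2=2, C_3=5, C_4=14, C_5=42, C_6=132, C_7=429, C_8=1430, C_9=4862, C_10=16796, C_11=58786.

Final answer: C_{11} = 58786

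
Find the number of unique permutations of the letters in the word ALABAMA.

Letters (A:4, B:1, L:1, M:1). Total letters: 7.
Permutations = 7!/(4!).

Final answer: 210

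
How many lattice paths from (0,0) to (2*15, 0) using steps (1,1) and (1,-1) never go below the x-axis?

Total monotonic paths to (15,15): C(30,15) = 155117520.
Paths that cross above y=x (reflection bijection): C(30,16) = 145422675.
Valid Dyck paths: 155117520 - 145422675.
(Equivalently, C_{15} = C(30,15)/16 = 155117520/16.)

Final answer: C_{15} = 9694845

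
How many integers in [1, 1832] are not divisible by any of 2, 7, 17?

|div by 2|=916, |div by 7|=261, |div by 17|=107.
|div by 2&7|=130, |div by 2&17|=53, |div by 7&17|=15, |div by all|=7.
By inclusion-exclusion, divisible by at least one: 916+261+107-130-53-15+7 = 1093.
Not divisible by any: 1832 - 1093.

Final answer: 739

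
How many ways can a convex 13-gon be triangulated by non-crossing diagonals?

The structures are counted by the Catalan number C_n. Here n = 13 - 2 = 11.
C_n = (2n)!/(n!(n+1)!), so C_{11} = 22!/(11! x 12!) = C(22,11)/12 = 705432/12.

Final answer: C_{11} = 58786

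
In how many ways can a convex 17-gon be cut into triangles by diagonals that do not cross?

This is counted by the nth Catalan number C_n. Here n = 17 - 2 = 15.
Using C_0 = 1 and C_(k+1) = C_k x 2(2k+1)/(k+2), build up term by term: C_1=1, C_2=2, C_3=5, C_4=14, C_5=42, C_6=132, C_7=429, C_8=1430, C_9=4862, C_10=16796, C_11=58786, C_12=208012, C_13=742900, C_14=2674440, C_15=9694845.

Final answer: C_{15} = 9694845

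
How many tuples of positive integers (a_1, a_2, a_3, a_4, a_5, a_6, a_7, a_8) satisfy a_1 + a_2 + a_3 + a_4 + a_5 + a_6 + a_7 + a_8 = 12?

Substitute a'_i = a_i - 1 (so a'_i >= 0). Then sum a'_i = 12 - 8 = 4.
Stars and bars: C(4+8-1, 8-1) = C(11,7).

Final answer: C(11,7) = 330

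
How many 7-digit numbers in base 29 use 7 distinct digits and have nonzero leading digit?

The leading digit has 28 choices (anything but zero); the next has 28 (anything but the first), then 27, and so on, one fewer each time.
Total: 28 x 28 x 27 x 26 x 25 x 24 x 23.

Final answer: 7595078400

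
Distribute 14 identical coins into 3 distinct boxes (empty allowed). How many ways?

Stars and bars: C(n+k-1, k-1) = C(16,2).

Final answer: C(16,2) = 120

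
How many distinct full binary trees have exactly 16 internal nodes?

The structures are counted by the Catalan number C_n. Here n = 16.
C_n = (2n)!/(n!(n+1)!), so C_{16} = 32!/(16! x 17!) = C(32,16)/17 = 601080390/17.

Final answer: C_{16} = 35357670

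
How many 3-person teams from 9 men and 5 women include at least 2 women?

Sum over valid woman counts:
C(5,2)C(9,1) = 90
C(5,3)C(9,0) = 10
Total: 90 + 10.

Final answer: 100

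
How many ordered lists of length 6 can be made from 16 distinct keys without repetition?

P(16,6) = 16!/(16-6)! = 16!/10!.

Final answer: P(16,6) = 5765760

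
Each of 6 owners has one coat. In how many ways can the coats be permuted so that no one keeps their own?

Use the recurrence D(n) = (n-1)(D(n-1) + D(n-2)) with D(0)=1, D(1)=0.
D(2) = 1 x (0 + 1) = 1
D(3) = 2 x (1 + 0) = 2
D(4) = 3 x (2 + 1) = 9
D(5) = 4 x (9 + 2) = 44
D(6) = 5 x (D(5) + D(4)) = 5 x (44 + 9)

Final answer: D(6) = 265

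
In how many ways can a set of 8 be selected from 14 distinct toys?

C(14,8) = 14!/(8! x 6!).

Final answer: \binom{14}{8} = 3003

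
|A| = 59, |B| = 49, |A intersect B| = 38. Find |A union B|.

|A union B| = |A| + |B| - |A intersect B| = 59 + 49 - 38.

Final answer: 70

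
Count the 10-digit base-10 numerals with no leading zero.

Leading digit: 9 options (nonzero). Other 9 digit(s): 10 options each.
Total: 9 x 10^9.

Final answer: 9000000000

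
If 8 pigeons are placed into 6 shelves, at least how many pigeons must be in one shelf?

By the pigeonhole principle: ceiling(8/6).

Final answer: 2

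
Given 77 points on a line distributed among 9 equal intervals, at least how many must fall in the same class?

By pigeonhole with 77 objects and 9 categories: ceiling(77/9).

Final answer: 9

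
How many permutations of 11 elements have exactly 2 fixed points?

Choose which 2 elements are fixed: C(11,2) = 55.
Derange the remaining 9 using D(j) = (j-1)(D(j-1) + D(j-2)), D(0)=1, D(1)=0: D(2)=1, D(3)=2, D(4)=9, D(5)=44, D(6)=265, D(7)=1854, D(8)=14833, D(9)=133496.
Total: 55 x 133496.

Final answer: C(11,2) D(9) = 7342280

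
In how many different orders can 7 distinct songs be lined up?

The number of ways to arrange 7 distinct objects is 7!.

Final answer: 7! = 5040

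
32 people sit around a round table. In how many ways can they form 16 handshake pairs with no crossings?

The structures are counted by the Catalan number C_n. Here n = 32/2 = 16.
C_n = C(2n,n) - C(2n,n+1), so C_{16} = C(32,16) - C(32,17) = 601080390 - 565722720.

Final answer: C_{16} = 35357670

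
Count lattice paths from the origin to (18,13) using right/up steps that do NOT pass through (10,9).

Total paths to (18,13): C(31,13) = 206253075.
Paths through (10,9): C(19,9) x C(12,4) = 45727110.
Avoiding (10,9): 206253075 - 45727110.

Final answer: 160525965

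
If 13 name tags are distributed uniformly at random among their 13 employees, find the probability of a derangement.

D(n) = (n-1)(D(n-1) + D(n-2)), D(0)=1, D(1)=0.
Building up: D(2)=1, D(3)=2, D(4)=9, D(5)=44, D(6)=265, D(7)=1854, D(8)=14833, D(9)=133496, D(10)=1334961, D(11)=14684570, D(12)=176214841, D(13)=2290792932.
Total arrangements: 13! = 6227020800.
Probability = D(13)/13! = 63633137/172972800.

Final answer: D(13)/13! = 2290792932/6227020800 = 0.367879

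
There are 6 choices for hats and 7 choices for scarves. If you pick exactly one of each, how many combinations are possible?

By the multiplication principle: 6 x 7.

Final answer: 42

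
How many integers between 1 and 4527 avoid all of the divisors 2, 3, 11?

|div by 2|=2263, |div by 3|=1509, |div by 11|=411.
|div by 2&3|=754, |div by 2&11|=205, |div by 3&11|=137, |div by all|=68.
By inclusion-exclusion, divisible by at least one: 2263+1509+411-754-205-137+68 = 3155.
Not divisible by any: 4527 - 3155.

Final answer: 1372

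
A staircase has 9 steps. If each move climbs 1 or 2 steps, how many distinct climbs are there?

Let f(n) be the number of climbs. Removing the last move (1 or 2 steps) gives f(n) = f(n-1) + f(n-2); base cases f(1)=1, f(2)=2.
Computing successive values: f(1)=1, f(2)=2, f(3)=3, f(4)=5, f(5)=8, f(6)=13, f(7)=21, f(8)=34, f(9)=55.

Final answer: 55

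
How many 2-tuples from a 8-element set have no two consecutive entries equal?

Let g(n) count such strings. g(1) = 8, and each valid string of length n-1 extends in 7 ways (any symbol but the last), so g(n) = 7 g(n-1).
Total: g(2) = 8 x 7^1.

Final answer: 8 x 7^{1} = 56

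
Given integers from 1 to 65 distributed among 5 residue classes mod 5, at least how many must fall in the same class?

By pigeonhole with 65 objects and 5 categories: ceiling(65/5).

Final answer: 13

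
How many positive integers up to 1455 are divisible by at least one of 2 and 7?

Multiples of 2: 727. Multiples of 7: 207. Of both (lcm=14): 103.
By inclusion-exclusion: 727 + 207 - 103.

Final answer: 831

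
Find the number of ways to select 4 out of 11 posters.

C(11,4) = 11!/(4! x 7!).

Final answer: \binom{11}{4} = 330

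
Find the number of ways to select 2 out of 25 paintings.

C(25,2) = 25!/(2! x (25-2)!).

Final answer: C(25,2) = 300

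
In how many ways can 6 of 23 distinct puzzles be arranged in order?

P(23,6) = 23!/(23-6)! = 23!/17!.

Final answer: P(23,6) = 72681840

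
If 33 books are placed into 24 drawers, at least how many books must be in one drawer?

By the pigeonhole principle: ceiling(33/24).

Final answer: 2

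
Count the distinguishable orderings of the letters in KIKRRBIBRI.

Letters (B:2, I:3, K:2, R:3). Total letters: 10.
Permutations = 10!/(3! x 3! x 2! x 2!).

Final answer: 25200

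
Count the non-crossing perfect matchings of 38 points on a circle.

This is counted by the nth Catalan number C_n. Here n = 38/2 = 19.
Using C_0 = 1 and C_(k+1) = C_k x 2(2k+1)/(k+2), build up term by term: C_1=1, C_2=2, C_3=5, C_4=14, C_5=42, C_6=132, C_7=429, C_8=1430, C_9=4862, C_10=16796, C_11=58786, C_12=208012, C_13=742900, C_14=2674440, C_15=9694845, C_16=35357670, C_17=129644790, C_18=477638700, C_19=1767263190.

Final answer: C_{19} = 1767263190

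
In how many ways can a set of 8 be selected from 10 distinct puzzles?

C(10,8) = 10!/(8! x 2!).

Final answer: \binom{10}{8} = 45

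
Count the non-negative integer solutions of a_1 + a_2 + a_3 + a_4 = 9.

Stars and bars with 9 stars and 3 bars:
C(9+4-1, 4-1) = C(12,3).

Final answer: C(12,3) = 220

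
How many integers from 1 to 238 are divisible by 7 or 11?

Multiples of 7: 34. Multiples of 11: 21. Of both (lcm=77): 3.
By inclusion-exclusion: 34 + 21 - 3.

Final answer: 52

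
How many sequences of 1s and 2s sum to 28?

Condition on the final move: it is a 1-step (f(n-1) ways to get there) or a 2-step (f(n-2) ways), so f(n) = f(n-1) + f(n-2), with f(1)=1, f(2)=2.
Building up term by term: f(1)=1, f(2)=2, f(3)=3, f(4)=5, f(5)=8, f(6)=13, f(7)=21, f(8)=34, f(9)=55, f(10)=89, f(11)=144, f(12)=233, f(13)=377, f(14)=610, f(15)=987, f(16)=1597, f(17)=2584, f(18)=4181, f(19)=6765, f(20)=10946, f(21)=17711, f(22)=28657, f(23)=46368, f(24)=75025, f(25)=121393, f(26)=196418, f(27)=317811, f(28)=514229.

Final answer: 514229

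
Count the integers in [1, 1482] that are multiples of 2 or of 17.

Multiples of 2: 741. Multiples of 17: 87. Of both (lcm=34): 43.
By inclusion-exclusion: 741 + 87 - 43.

Final answer: 785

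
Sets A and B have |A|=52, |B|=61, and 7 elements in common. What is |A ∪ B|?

|A union B| = |A| + |B| - |A intersect B| = 52 + 61 - 7.

Final answer: 106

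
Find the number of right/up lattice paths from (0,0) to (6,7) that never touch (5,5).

Total paths to (6,7): C(13,7) = 1716.
Paths through (5,5): C(10,5) x C(3,2) = 756.
Avoiding (5,5): 1716 - 756.

Final answer: 960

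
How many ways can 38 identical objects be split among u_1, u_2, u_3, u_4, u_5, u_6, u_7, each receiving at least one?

Substitute u'_i = u_i - 1 (so u'_i >= 0). Then sum u'_i = 38 - 7 = 31.
Stars and bars: C(31+7-1, 7-1) = C(37,6).

Final answer: C(37,6) = 2324784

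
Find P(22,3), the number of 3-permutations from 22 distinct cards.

P(22,3) = 22!/(22-3)! = 22!/19!.

Final answer: P(22,3) = 9240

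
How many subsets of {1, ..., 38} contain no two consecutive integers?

Condition on whether n belongs to the subset: if not, any valid subset of {1, ..., n-1} works (a(n-1)); if so, n-1 is excluded and the rest is a valid subset of {1, ..., n-2} (a(n-2)). Hence a(n) = a(n-1) + a(n-2), a(1)=2, a(2)=3.
Building up term by term: a(1)=2, a(2)=3, a(3)=5, a(4)=8, a(5)=13, a(6)=21, a(7)=34, a(8)=55, a(9)=89, a(10)=144, a(11)=233, a(12)=377, a(13)=610, a(14)=987, a(15)=1597, a(16)=2584, a(17)=4181, a(18)=6765, a(19)=10946, a(20)=17711, a(21)=28657, a(22)=46368, a(23)=75025, a(24)=121393, a(25)=196418, a(26)=317811, a(27)=514229, a(28)=832040, a(29)=1346269, a(30)=2178309, a(31)=3524578, a(32)=5702887, a(33)=9227465, a(34)=14930352, a(35)=24157817, a(36)=39088169, a(37)=63245986, a(38)=102334155.

Final answer: 102334155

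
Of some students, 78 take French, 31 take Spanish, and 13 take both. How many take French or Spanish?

|A union B| = |A| + |B| - |A intersect B| = 78 + 31 - 13.

Final answer: 96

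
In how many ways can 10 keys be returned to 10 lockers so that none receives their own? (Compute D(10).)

D(n) = (n-1)(D(n-1) + D(n-2)), D(0)=1, D(1)=0.
D(2) = 1 x (0 + 1) = 1
D(3) = 2 x (1 + 0) = 2
D(4) = 3 x (2 + 1) = 9
D(5) = 4 x (9 + 2) = 44
D(6) = 5 x (44 + 9) = 265
D(7) = 6 x (265 + 44) = 1854
D(8) = 7 x (1854 + 265) = 14833
D(9) = 8 x (14833 + 1854) = 133496
D(10) = 9 x (D(9) + D(8)) = 9 x (133496 + 14833)

Final answer: D(10) = 1334961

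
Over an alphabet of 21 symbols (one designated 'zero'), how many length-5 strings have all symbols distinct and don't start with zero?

The leading digit has 20 choices (anything but zero); the next has 20 (anything but the first), then 19, and so on, one fewer each time.
Total: 20 x 20 x 19 x 18 x 17.

Final answer: 2325600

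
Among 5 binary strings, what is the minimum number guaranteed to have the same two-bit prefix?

There are 4 possible values for two-bit prefix. With 5 binary strings and 4 categories, by pigeonhole: ceiling(5/4).

Final answer: 2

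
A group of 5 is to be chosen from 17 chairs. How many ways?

C(17,5) = 17!/(5! x (17-5)!).

Final answer: C(17,5) = 6188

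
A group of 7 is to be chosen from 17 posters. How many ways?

C(17,7) = 17!/(7! x (17-7)!).

Final answer: C(17,7) = 19448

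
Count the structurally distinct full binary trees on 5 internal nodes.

This is a standard Catalan-number count: the answer is C_n. Here n = 5.
C_n = (2n)!/(n!(n+1)!), so C_{5} = 10!/(5! x 6!) = C(10,5)/6 = 252/6.

Final answer: C_{5} = 42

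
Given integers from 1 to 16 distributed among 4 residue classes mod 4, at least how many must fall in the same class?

By pigeonhole with 16 objects and 4 categories: ceiling(16/4).

Final answer: 4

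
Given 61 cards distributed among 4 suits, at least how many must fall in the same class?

By pigeonhole with 61 objects and 4 categories: ceiling(61/4).

Final answer: 16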